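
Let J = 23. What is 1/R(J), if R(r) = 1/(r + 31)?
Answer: 54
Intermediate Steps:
R(r) = 1/(31 + r)
1/R(J) = 1/(1/(31 + 23)) = 1/(1/54) = 54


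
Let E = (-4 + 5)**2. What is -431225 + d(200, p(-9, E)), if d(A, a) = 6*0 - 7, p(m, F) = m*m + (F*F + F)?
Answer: -431232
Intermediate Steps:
E = 1 (E = 1**2 = 1)
p(m, F) = F + F**2 + m**2 (p(m, F) = m**2 + (F**2 + F) = m**2 + (F + F**2) = F + F**2 + m**2)
d(A, a) = -7 (d(A, a) = 0 - 7 = -7)
-431225 + d(200, p(-9, E)) = -431225 - 7 = -431232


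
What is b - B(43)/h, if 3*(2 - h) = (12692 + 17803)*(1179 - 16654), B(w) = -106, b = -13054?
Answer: -2053438283252/157303377 ≈ -13054.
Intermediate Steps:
h = 157303377 (h = 2 - (12692 + 17803)*(1179 - 16654)/3 = 2 - 10165*(-15475) = 2 - ⅓*(-471910125) = 2 + 157303375 = 157303377)
b - B(43)/h = -13054 - (-106)/157303377 = -13054 - 1*(-106/157303377) = -13054 + 106/157303377 = -2053438283252/157303377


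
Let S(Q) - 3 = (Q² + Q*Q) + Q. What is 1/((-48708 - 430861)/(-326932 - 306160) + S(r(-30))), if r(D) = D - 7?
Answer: 633092/1712360337 ≈ 0.00036972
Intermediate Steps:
r(D) = -7 + D
S(Q) = 3 + Q + 2*Q² (S(Q) = 3 + ((Q² + Q*Q) + Q) = 3 + ((Q² + Q²) + Q) = 3 + (2*Q² + Q) = 3 + (Q + 2*Q²) = 3 + Q + 2*Q²)
1/((-48708 - 430861)/(-326932 - 306160) + S(r(-30))) = 1/((-48708 - 430861)/(-326932 - 306160) + (3 + (-7 - 30) + 2*(-7 - 30)²)) = 1/(-479569/(-633092) + (3 - 37 + 2*(-37)²)) = 1/(-479569*(-1/633092) + (3 - 37 + 2*1369)) = 1/(479569/633092 + (3 - 37 + 2738)) = 1/(479569/633092 + 2704) = 1/(1712360337/633092) = 633092/1712360337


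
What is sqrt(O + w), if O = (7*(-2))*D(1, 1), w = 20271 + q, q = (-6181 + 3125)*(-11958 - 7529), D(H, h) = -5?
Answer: sqrt(59572613) ≈ 7718.3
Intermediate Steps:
q = 59552272 (q = -3056*(-19487) = 59552272)
w = 59572543 (w = 20271 + 59552272 = 59572543)
O = 70 (O = (7*(-2))*(-5) = -14*(-5) = 70)
sqrt(O + w) = sqrt(70 + 59572543) = sqrt(59572613)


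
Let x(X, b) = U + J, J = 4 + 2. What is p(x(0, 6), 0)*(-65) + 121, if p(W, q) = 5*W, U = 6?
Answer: -3779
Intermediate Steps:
J = 6
x(X, b) = 12 (x(X, b) = 6 + 6 = 12)
p(x(0, 6), 0)*(-65) + 121 = (5*12)*(-65) + 121 = 60*(-65) + 121 = -3900 + 121 = -3779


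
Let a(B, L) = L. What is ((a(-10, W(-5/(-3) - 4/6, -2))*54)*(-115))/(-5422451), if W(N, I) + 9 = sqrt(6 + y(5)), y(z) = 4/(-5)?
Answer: -55890/5422451 + 1242*sqrt(130)/5422451 ≈ -0.0076956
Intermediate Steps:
y(z) = -4/5 (y(z) = 4*(-1/5) = -4/5)
W(N, I) = -9 + sqrt(130)/5 (W(N, I) = -9 + sqrt(6 - 4/5) = -9 + sqrt(26/5) = -9 + sqrt(130)/5)
((a(-10, W(-5/(-3) - 4/6, -2))*54)*(-115))/(-5422451) = (((-9 + sqrt(130)/5)*54)*(-115))/(-5422451) = ((-486 + 54*sqrt(130)/5)*(-115))*(-1/5422451) = (55890 - 1242*sqrt(130))*(-1/5422451) = -55890/5422451 + 1242*sqrt(130)/5422451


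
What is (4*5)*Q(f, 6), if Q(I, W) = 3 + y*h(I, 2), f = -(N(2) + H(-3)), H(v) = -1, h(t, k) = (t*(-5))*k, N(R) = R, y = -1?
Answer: -140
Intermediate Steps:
h(t, k) = -5*k*t (h(t, k) = (-5*t)*k = -5*k*t)
f = -1 (f = -(2 - 1) = -1*1 = -1)
Q(I, W) = 3 + 10*I (Q(I, W) = 3 - (-5)*2*I = 3 - (-10)*I = 3 + 10*I)
(4*5)*Q(f, 6) = (4*5)*(3 + 10*(-1)) = 20*(3 - 10) = 20*(-7) = -140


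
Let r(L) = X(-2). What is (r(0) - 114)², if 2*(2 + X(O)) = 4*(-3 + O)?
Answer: 15876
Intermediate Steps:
X(O) = -8 + 2*O (X(O) = -2 + (4*(-3 + O))/2 = -2 + (-12 + 4*O)/2 = -2 + (-6 + 2*O) = -8 + 2*O)
r(L) = -12 (r(L) = -8 + 2*(-2) = -8 - 4 = -12)
(r(0) - 114)² = (-12 - 114)² = (-126)² = 15876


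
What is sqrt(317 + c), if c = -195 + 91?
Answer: sqrt(213) ≈ 14.595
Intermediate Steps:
c = -104
sqrt(317 + c) = sqrt(317 - 104) = sqrt(213)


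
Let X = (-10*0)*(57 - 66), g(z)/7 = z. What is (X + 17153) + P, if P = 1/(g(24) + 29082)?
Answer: 501725251/29250 ≈ 17153.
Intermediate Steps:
g(z) = 7*z
P = 1/29250 (P = 1/(7*24 + 29082) = 1/(168 + 29082) = 1/29250 ≈ 3.4188e-5)
X = 0 (X = 0*(-9) = 0)
(X + 17153) + P = (0 + 17153) + 1/29250 = 17153 + 1/29250 = 501725251/29250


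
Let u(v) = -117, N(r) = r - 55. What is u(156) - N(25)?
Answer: -87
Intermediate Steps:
N(r) = -55 + r
u(156) - N(25) = -117 - (-55 + 25) = -117 - 1*(-30) = -117 + 30 = -87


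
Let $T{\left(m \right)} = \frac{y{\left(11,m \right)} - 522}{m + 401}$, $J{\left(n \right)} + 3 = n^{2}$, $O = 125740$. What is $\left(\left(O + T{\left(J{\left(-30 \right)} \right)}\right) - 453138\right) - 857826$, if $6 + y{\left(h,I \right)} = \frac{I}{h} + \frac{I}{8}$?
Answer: $- \frac{135381055597}{114224} \approx -1.1852 \cdot 10^{6}$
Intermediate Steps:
$J{\left(n \right)} = -3 + n^{2}$
$y{\left(h,I \right)} = -6 + \frac{I}{8} + \frac{I}{h}$ ($y{\left(h,I \right)} = -6 + \left(\frac{I}{h} + \frac{I}{8}\right) = -6 + \left(\frac{I}{8} + \frac{I}{h}\right) = -6 + \frac{I}{8} + \frac{I}{h}$)
$T{\left(m \right)} = \frac{-528 + \frac{19 m}{88}}{401 + m}$ ($T{\left(m \right)} = \frac{\left(-6 + \frac{m}{8} + \frac{m}{11}\right) - 522}{m + 401} = \frac{\left(-6 + \frac{m}{8} + m \frac{1}{11}\right) - 522}{401 + m} = \frac{\left(-6 + \frac{m}{8} + \frac{m}{11}\right) - 522}{401 + m} = \frac{\left(-6 + \frac{19 m}{88}\right) - 522}{401 + m} = \frac{-528 + \frac{19 m}{88}}{401 + m}$)
$\left(\left(O + T{\left(J{\left(-30 \right)} \right)}\right) - 453138\right) - 857826 = \left(\left(125740 + \frac{-46464 + 19 \left(-3 + \left(-30\right)^{2}\right)}{88 \left(401 - \left(3 - \left(-30\right)^{2}\right)\right)}\right) - 453138\right) - 857826 = \left(\left(125740 + \frac{-46464 + 19 \left(-3 + 900\right)}{88 \left(401 + \left(-3 + 900\right)\right)}\right) - 453138\right) - 857826 = \left(\left(125740 + \frac{-46464 + 19 \cdot 897}{88 \left(401 + 897\right)}\right) - 453138\right) - 857826 = \left(\left(125740 + \frac{-46464 + 17043}{88 \cdot 1298}\right) - 453138\right) - 857826 = \left(\left(125740 + \frac{1}{88} \cdot \frac{1}{1298} \left(-29421\right)\right) - 453138\right) - 857826 = \left(\left(125740 - \frac{29421}{114224}\right) - 453138\right) - 857826 = \left(\frac{14362496339}{114224} - 453138\right) - 857826 = - \frac{37396738573}{114224} - 857826 = - \frac{135381055597}{114224}$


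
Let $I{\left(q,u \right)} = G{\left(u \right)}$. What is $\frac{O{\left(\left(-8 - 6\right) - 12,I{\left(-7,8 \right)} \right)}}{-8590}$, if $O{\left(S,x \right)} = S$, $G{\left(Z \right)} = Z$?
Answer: $\frac{13}{4295} \approx 0.0030268$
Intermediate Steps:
$I{\left(q,u \right)} = u$
$\frac{O{\left(\left(-8 - 6\right) - 12,I{\left(-7,8 \right)} \right)}}{-8590} = \frac{\left(-8 - 6\right) - 12}{-8590} = \left(-14 - 12\right) \left(- \frac{1}{8590}\right) = \left(-26\right) \left(- \frac{1}{8590}\right) = \frac{13}{4295}$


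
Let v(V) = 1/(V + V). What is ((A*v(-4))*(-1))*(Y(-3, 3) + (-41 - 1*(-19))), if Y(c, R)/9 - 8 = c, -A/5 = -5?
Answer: 575/8 ≈ 71.875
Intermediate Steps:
A = 25 (A = -5*(-5) = 25)
v(V) = 1/(2*V)
Y(c, R) = 72 + 9*c
((A*v(-4))*(-1))*(Y(-3, 3) + (-41 - 1*(-19))) = ((25*((1/2)/(-4)))*(-1))*((72 + 9*(-3)) + (-41 - 1*(-19))) = ((25*((1/2)*(-1/4)))*(-1))*((72 - 27) + (-41 + 19)) = ((25*(-1/8))*(-1))*(45 - 22) = -25/8*(-1)*23 = (25/8)*23 = 575/8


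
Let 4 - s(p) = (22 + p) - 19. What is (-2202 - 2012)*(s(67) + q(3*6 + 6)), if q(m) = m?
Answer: 176988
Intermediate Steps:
s(p) = 1 - p (s(p) = 4 - ((22 + p) - 19) = 4 - (3 + p) = 4 + (-3 - p) = 1 - p)
(-2202 - 2012)*(s(67) + q(3*6 + 6)) = (-2202 - 2012)*((1 - 1*67) + (3*6 + 6)) = -4214*((1 - 67) + (18 + 6)) = -4214*(-66 + 24) = -4214*(-42) = 176988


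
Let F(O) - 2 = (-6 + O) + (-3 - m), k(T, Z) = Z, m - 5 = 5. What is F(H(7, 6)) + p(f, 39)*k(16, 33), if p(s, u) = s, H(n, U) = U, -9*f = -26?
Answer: 253/3 ≈ 84.333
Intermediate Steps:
f = 26/9 (f = -⅑*(-26) = 26/9 ≈ 2.8889)
m = 10 (m = 5 + 5 = 10)
F(O) = -17 + O (F(O) = 2 + ((-6 + O) + (-3 - 1*10)) = 2 + ((-6 + O) + (-3 - 10)) = 2 + ((-6 + O) - 13) = 2 + (-19 + O) = -17 + O)
F(H(7, 6)) + p(f, 39)*k(16, 33) = (-17 + 6) + (26/9)*33 = -11 + 286/3 = 253/3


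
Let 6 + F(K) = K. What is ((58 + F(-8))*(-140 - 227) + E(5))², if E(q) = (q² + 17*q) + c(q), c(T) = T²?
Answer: 256416169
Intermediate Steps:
F(K) = -6 + K
E(q) = 2*q² + 17*q (E(q) = (q² + 17*q) + q² = 2*q² + 17*q)
((58 + F(-8))*(-140 - 227) + E(5))² = ((58 + (-6 - 8))*(-140 - 227) + 5*(17 + 2*5))² = ((58 - 14)*(-367) + 5*(17 + 10))² = (44*(-367) + 5*27)² = (-16148 + 135)² = (-16013)² = 256416169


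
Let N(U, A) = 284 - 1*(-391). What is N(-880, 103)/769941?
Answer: 75/85549 ≈ 0.00087669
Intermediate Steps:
N(U, A) = 675 (N(U, A) = 284 + 391 = 675)
N(-880, 103)/769941 = 675/769941 = 675*(1/769941) = 75/85549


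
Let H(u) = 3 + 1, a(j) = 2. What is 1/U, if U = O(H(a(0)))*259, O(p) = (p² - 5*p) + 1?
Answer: -1/777 ≈ -0.0012870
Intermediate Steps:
H(u) = 4
O(p) = 1 + p² - 5*p
U = -777 (U = (1 + 4² - 5*4)*259 = (1 + 16 - 20)*259 = -3*259 = -777)
1/U = 1/(-777) = -1/777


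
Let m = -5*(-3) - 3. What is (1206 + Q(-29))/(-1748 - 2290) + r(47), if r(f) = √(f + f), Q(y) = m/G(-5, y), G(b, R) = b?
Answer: -1003/3365 + √94 ≈ 9.3973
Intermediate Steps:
m = 12 (m = 15 - 3 = 12)
Q(y) = -12/5 (Q(y) = 12/(-5) = 12*(-⅕) = -12/5)
r(f) = √2*√f (r(f) = √(2*f) = √2*√f)
(1206 + Q(-29))/(-1748 - 2290) + r(47) = (1206 - 12/5)/(-1748 - 2290) + √2*√47 = (6018/5)/(-4038) + √94 = (6018/5)*(-1/4038) + √94 = -1003/3365 + √94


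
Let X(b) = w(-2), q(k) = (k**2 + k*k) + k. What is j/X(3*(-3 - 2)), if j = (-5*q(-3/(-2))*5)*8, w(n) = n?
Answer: 600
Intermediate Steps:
q(k) = k + 2*k**2 (q(k) = (k**2 + k**2) + k = 2*k**2 + k = k + 2*k**2)
X(b) = -2
j = -1200 (j = (-5*(-3/(-2))*(1 + 2*(-3/(-2)))*5)*8 = (-5*(-3*(-1/2))*(1 + 2*(-3*(-1/2)))*5)*8 = (-15*(1 + 2*(3/2))/2*5)*8 = (-15*(1 + 3)/2*5)*8 = (-15*4/2*5)*8 = (-5*6*5)*8 = -30*5*8 = -150*8 = -1200)
j/X(3*(-3 - 2)) = -1200/(-2) = -1200*(-1/2) = 600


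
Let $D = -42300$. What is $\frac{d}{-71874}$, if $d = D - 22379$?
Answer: $\frac{64679}{71874} \approx 0.89989$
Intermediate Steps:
$d = -64679$ ($d = -42300 - 22379 = -64679$)
$\frac{d}{-71874} = - \frac{64679}{-71874} = \left(-64679\right) \left(- \frac{1}{71874}\right) = \frac{64679}{71874}$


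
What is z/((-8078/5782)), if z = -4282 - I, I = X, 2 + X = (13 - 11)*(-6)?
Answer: 1762684/577 ≈ 3054.9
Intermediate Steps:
X = -14 (X = -2 + (13 - 11)*(-6) = -2 + 2*(-6) = -2 - 12 = -14)
I = -14
z = -4268 (z = -4282 - 1*(-14) = -4282 + 14 = -4268)
z/((-8078/5782)) = -4268/((-8078/5782)) = -4268/((-8078*1/5782)) = -4268/(-577/413) = -4268*(-413/577) = 1762684/577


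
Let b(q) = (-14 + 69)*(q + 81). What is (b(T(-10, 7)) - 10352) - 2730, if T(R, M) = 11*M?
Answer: -4392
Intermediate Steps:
b(q) = 4455 + 55*q (b(q) = 55*(81 + q) = 4455 + 55*q)
(b(T(-10, 7)) - 10352) - 2730 = ((4455 + 55*(11*7)) - 10352) - 2730 = ((4455 + 55*77) - 10352) - 2730 = ((4455 + 4235) - 10352) - 2730 = (8690 - 10352) - 2730 = -1662 - 2730 = -4392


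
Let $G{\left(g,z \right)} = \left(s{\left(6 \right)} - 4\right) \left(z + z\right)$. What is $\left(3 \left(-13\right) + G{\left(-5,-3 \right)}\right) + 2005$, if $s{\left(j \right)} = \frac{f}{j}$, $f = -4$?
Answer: $1994$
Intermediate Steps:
$s{\left(j \right)} = - \frac{4}{j}$
$G{\left(g,z \right)} = - \frac{28 z}{3}$ ($G{\left(g,z \right)} = \left(- \frac{4}{6} - 4\right) \left(z + z\right) = \left(\left(-4\right) \frac{1}{6} - 4\right) 2 z = \left(- \frac{2}{3} - 4\right) 2 z = - \frac{14 \cdot 2 z}{3} = - \frac{28 z}{3}$)
$\left(3 \left(-13\right) + G{\left(-5,-3 \right)}\right) + 2005 = \left(3 \left(-13\right) - -28\right) + 2005 = \left(-39 + 28\right) + 2005 = -11 + 2005 = 1994$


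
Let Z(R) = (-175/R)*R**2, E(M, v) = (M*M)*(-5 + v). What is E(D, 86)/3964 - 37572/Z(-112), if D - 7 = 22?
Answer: 37069881/2427950 ≈ 15.268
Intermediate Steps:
D = 29 (D = 7 + 22 = 29)
E(M, v) = M**2*(-5 + v)
Z(R) = -175*R
E(D, 86)/3964 - 37572/Z(-112) = (29**2*(-5 + 86))/3964 - 37572/((-175*(-112))) = (841*81)*(1/3964) - 37572/19600 = 68121*(1/3964) - 37572*1/19600 = 68121/3964 - 9393/4900 = 37069881/2427950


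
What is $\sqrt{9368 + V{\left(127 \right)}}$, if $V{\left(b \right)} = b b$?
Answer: $3 \sqrt{2833} \approx 159.68$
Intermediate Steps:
$V{\left(b \right)} = b^{2}$
$\sqrt{9368 + V{\left(127 \right)}} = \sqrt{9368 + 127^{2}} = \sqrt{9368 + 16129} = \sqrt{25497} = 3 \sqrt{2833}$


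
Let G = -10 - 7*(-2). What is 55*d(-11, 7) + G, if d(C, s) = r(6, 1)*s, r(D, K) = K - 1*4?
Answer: -1151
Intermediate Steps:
G = 4 (G = -10 + 14 = 4)
r(D, K) = -4 + K (r(D, K) = K - 4 = -4 + K)
d(C, s) = -3*s (d(C, s) = (-4 + 1)*s = -3*s)
55*d(-11, 7) + G = 55*(-3*7) + 4 = 55*(-21) + 4 = -1155 + 4 = -1151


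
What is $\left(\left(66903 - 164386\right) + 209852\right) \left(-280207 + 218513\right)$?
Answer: $-6932493086$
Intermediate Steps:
$\left(\left(66903 - 164386\right) + 209852\right) \left(-280207 + 218513\right) = \left(\left(66903 - 164386\right) + 209852\right) \left(-61694\right) = \left(-97483 + 209852\right) \left(-61694\right) = 112369 \left(-61694\right) = -6932493086$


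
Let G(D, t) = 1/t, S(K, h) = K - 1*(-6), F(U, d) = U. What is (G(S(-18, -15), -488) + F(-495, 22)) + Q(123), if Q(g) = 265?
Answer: -112241/488 ≈ -230.00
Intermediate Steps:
S(K, h) = 6 + K (S(K, h) = K + 6 = 6 + K)
(G(S(-18, -15), -488) + F(-495, 22)) + Q(123) = (1/(-488) - 495) + 265 = (-1/488 - 495) + 265 = -241561/488 + 265 = -112241/488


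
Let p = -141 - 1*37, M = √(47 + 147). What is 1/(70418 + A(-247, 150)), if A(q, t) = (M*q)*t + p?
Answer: -1756/6534265685 - 741*√194/5227412548 ≈ -2.2431e-6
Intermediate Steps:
M = √194 ≈ 13.928
p = -178 (p = -141 - 37 = -178)
A(q, t) = -178 + q*t*√194 (A(q, t) = (√194*q)*t - 178 = (q*√194)*t - 178 = q*t*√194 - 178 = -178 + q*t*√194)
1/(70418 + A(-247, 150)) = 1/(70418 + (-178 - 247*150*√194)) = 1/(70418 + (-178 - 37050*√194)) = 1/(70240 - 37050*√194)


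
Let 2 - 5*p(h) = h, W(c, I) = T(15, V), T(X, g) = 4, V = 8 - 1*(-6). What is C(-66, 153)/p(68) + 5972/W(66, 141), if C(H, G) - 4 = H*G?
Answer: 74504/33 ≈ 2257.7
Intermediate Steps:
V = 14 (V = 8 + 6 = 14)
W(c, I) = 4
p(h) = ⅖ - h/5
C(H, G) = 4 + G*H (C(H, G) = 4 + H*G = 4 + G*H)
C(-66, 153)/p(68) + 5972/W(66, 141) = (4 + 153*(-66))/(⅖ - ⅕*68) + 5972/4 = (4 - 10098)/(⅖ - 68/5) + 5972*(¼) = -10094/(-66/5) + 1493 = -10094*(-5/66) + 1493 = 25235/33 + 1493 = 74504/33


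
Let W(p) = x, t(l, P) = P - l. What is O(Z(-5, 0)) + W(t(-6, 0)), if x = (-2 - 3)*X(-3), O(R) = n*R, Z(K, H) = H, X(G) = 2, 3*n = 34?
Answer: -10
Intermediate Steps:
n = 34/3 (n = (1/3)*34 = 34/3 ≈ 11.333)
O(R) = 34*R/3
x = -10 (x = (-2 - 3)*2 = -5*2 = -10)
W(p) = -10
O(Z(-5, 0)) + W(t(-6, 0)) = (34/3)*0 - 10 = 0 - 10 = -10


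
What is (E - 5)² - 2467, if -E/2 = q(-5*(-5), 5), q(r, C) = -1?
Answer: -2458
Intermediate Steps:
E = 2 (E = -2*(-1) = 2)
(E - 5)² - 2467 = (2 - 5)² - 2467 = (-3)² - 2467 = 9 - 2467 = -2458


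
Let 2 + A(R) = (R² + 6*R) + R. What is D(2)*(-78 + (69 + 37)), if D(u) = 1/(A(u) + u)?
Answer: 14/9 ≈ 1.5556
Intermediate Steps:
A(R) = -2 + R² + 7*R (A(R) = -2 + ((R² + 6*R) + R) = -2 + (R² + 7*R) = -2 + R² + 7*R)
D(u) = 1/(-2 + u² + 8*u) (D(u) = 1/((-2 + u² + 7*u) + u) = 1/(-2 + u² + 8*u))
D(2)*(-78 + (69 + 37)) = (-78 + (69 + 37))/(-2 + 2² + 8*2) = (-78 + 106)/(-2 + 4 + 16) = 28/18 = (1/18)*28 = 14/9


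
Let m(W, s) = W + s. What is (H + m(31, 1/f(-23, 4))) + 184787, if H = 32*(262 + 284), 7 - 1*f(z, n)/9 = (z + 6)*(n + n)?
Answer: 260347231/1287 ≈ 2.0229e+5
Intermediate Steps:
f(z, n) = 63 - 18*n*(6 + z) (f(z, n) = 63 - 9*(z + 6)*(n + n) = 63 - 9*(6 + z)*2*n = 63 - 18*n*(6 + z))
H = 17472 (H = 32*546 = 17472)
(H + m(31, 1/f(-23, 4))) + 184787 = (17472 + (31 + 1/(63 - 108*4 - 18*4*(-23)))) + 184787 = (17472 + (31 + 1/(63 - 432 + 1656))) + 184787 = (17472 + (31 + 1/1287)) + 184787 = (17472 + 39898/1287) + 184787 = 22526362/1287 + 184787 = 260347231/1287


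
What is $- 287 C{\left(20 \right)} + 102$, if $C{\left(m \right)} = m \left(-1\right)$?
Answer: $5842$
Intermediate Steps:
$C{\left(m \right)} = - m$
$- 287 C{\left(20 \right)} + 102 = - 287 \left(\left(-1\right) 20\right) + 102 = \left(-287\right) \left(-20\right) + 102 = 5740 + 102 = 5842$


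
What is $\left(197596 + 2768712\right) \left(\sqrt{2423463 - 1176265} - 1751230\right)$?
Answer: $-5194687558840 + 2966308 \sqrt{1247198} \approx -5.1914 \cdot 10^{12}$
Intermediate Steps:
$\left(197596 + 2768712\right) \left(\sqrt{2423463 - 1176265} - 1751230\right) = 2966308 \left(\sqrt{1247198} - 1751230\right) = 2966308 \left(-1751230 + \sqrt{1247198}\right) = -5194687558840 + 2966308 \sqrt{1247198}$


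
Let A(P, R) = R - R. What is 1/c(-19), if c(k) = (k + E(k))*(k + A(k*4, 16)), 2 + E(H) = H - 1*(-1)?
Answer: 1/741 ≈ 0.0013495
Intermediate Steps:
E(H) = -1 + H (E(H) = -2 + (H - 1*(-1)) = -2 + (H + 1) = -2 + (1 + H) = -1 + H)
A(P, R) = 0
c(k) = k*(-1 + 2*k) (c(k) = (k + (-1 + k))*(k + 0) = (-1 + 2*k)*k = k*(-1 + 2*k))
1/c(-19) = 1/(-19*(-1 + 2*(-19))) = 1/(-19*(-1 - 38)) = 1/(-19*(-39)) = 1/741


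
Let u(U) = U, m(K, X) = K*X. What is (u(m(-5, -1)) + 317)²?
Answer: 103684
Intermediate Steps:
(u(m(-5, -1)) + 317)² = (-5*(-1) + 317)² = (5 + 317)² = 322² = 103684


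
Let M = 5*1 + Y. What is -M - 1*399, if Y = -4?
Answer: -400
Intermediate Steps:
M = 1 (M = 5*1 - 4 = 5 - 4 = 1)
-M - 1*399 = -1*1 - 1*399 = -1 - 399 = -400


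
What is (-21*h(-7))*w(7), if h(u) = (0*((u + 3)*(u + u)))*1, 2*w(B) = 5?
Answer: 0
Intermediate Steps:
w(B) = 5/2 (w(B) = (½)*5 = 5/2)
h(u) = 0 (h(u) = (0*((3 + u)*(2*u)))*1 = (0*(2*u*(3 + u)))*1 = 0*1 = 0)
(-21*h(-7))*w(7) = -21*0*(5/2) = 0*(5/2) = 0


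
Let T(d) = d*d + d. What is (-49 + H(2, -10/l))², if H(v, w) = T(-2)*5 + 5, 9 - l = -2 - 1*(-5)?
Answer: 1156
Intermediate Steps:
l = 6 (l = 9 - (-2 - 1*(-5)) = 9 - (-2 + 5) = 9 - 1*3 = 9 - 3 = 6)
T(d) = d + d² (T(d) = d² + d = d + d²)
H(v, w) = 15 (H(v, w) = -2*(1 - 2)*5 + 5 = -2*(-1)*5 + 5 = 2*5 + 5 = 10 + 5 = 15)
(-49 + H(2, -10/l))² = (-49 + 15)² = (-34)² = 1156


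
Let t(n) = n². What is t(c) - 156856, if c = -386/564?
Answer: -12473779295/79524 ≈ -1.5686e+5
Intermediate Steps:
c = -193/282 (c = -386*1/564 = -193/282 ≈ -0.68440)
t(c) - 156856 = (-193/282)² - 156856 = 37249/79524 - 156856 = -12473779295/79524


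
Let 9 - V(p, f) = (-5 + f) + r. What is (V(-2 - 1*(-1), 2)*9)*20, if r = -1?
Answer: 2340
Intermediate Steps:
V(p, f) = 15 - f (V(p, f) = 9 - ((-5 + f) - 1) = 9 - (-6 + f) = 9 + (6 - f) = 15 - f)
(V(-2 - 1*(-1), 2)*9)*20 = ((15 - 1*2)*9)*20 = ((15 - 2)*9)*20 = (13*9)*20 = 117*20 = 2340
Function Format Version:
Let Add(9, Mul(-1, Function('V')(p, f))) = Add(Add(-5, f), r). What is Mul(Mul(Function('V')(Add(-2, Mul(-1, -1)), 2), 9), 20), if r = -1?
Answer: 2340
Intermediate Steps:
Function('V')(p, f) = Add(15, Mul(-1, f)) (Function('V')(p, f) = Add(9, Mul(-1, Add(Add(-5, f), -1))) = Add(9, Mul(-1, Add(-6, f))) = Add(9, Add(6, Mul(-1, f))) = Add(15, Mul(-1, f)))
Mul(Mul(Function('V')(Add(-2, Mul(-1, -1)), 2), 9), 20) = Mul(Mul(Add(15, Mul(-1, 2)), 9), 20) = Mul(Mul(Add(15, -2), 9), 20) = Mul(Mul(13, 9), 20) = Mul(117, 20) = 2340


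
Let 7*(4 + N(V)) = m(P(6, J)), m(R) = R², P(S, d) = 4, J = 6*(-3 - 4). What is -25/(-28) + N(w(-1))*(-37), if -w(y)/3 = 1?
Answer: 1801/28 ≈ 64.321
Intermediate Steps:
w(y) = -3 (w(y) = -3*1 = -3)
J = -42 (J = 6*(-7) = -42)
N(V) = -12/7 (N(V) = -4 + (⅐)*4² = -4 + (⅐)*16 = -4 + 16/7 = -12/7)
-25/(-28) + N(w(-1))*(-37) = -25/(-28) - 12/7*(-37) = -25*(-1/28) + 444/7 = 25/28 + 444/7 = 1801/28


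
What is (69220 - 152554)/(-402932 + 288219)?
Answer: 83334/114713 ≈ 0.72646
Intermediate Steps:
(69220 - 152554)/(-402932 + 288219) = -83334/(-114713) = -83334*(-1/114713) = 83334/114713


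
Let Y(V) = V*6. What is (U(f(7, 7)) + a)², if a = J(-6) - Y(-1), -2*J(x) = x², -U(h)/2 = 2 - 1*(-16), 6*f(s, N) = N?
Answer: 2304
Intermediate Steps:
Y(V) = 6*V
f(s, N) = N/6
U(h) = -36 (U(h) = -2*(2 - 1*(-16)) = -2*(2 + 16) = -2*18 = -36)
J(x) = -x²/2
a = -12 (a = -½*(-6)² - 6*(-1) = -½*36 - 1*(-6) = -18 + 6 = -12)
(U(f(7, 7)) + a)² = (-36 - 12)² = (-48)² = 2304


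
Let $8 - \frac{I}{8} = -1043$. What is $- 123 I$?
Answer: $-1034184$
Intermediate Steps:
$I = 8408$ ($I = 64 - -8344 = 64 + 8344 = 8408$)
$- 123 I = \left(-123\right) 8408 = -1034184$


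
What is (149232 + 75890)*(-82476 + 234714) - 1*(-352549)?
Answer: 34272475585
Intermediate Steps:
(149232 + 75890)*(-82476 + 234714) - 1*(-352549) = 225122*152238 + 352549 = 34272123036 + 352549 = 34272475585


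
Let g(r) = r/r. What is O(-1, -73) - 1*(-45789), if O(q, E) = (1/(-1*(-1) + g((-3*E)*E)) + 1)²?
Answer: 183165/4 ≈ 45791.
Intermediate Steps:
g(r) = 1
O(q, E) = 9/4 (O(q, E) = (1/(-1*(-1) + 1) + 1)² = (1/(1 + 1) + 1)² = (1/2 + 1)² = (½ + 1)² = (3/2)² = 9/4)
O(-1, -73) - 1*(-45789) = 9/4 - 1*(-45789) = 9/4 + 45789 = 183165/4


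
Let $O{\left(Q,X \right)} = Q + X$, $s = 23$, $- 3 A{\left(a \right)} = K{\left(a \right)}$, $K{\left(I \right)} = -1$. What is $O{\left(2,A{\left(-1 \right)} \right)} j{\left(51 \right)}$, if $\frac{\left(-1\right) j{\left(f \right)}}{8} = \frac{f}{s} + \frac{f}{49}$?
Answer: $- \frac{9792}{161} \approx -60.82$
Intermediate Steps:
$A{\left(a \right)} = \frac{1}{3}$ ($A{\left(a \right)} = \left(- \frac{1}{3}\right) \left(-1\right) = \frac{1}{3}$)
$j{\left(f \right)} = - \frac{576 f}{1127}$ ($j{\left(f \right)} = - 8 \left(\frac{f}{23} + \frac{f}{49}\right) = - 8 \frac{72 f}{1127} = - \frac{576 f}{1127}$)
$O{\left(2,A{\left(-1 \right)} \right)} j{\left(51 \right)} = \left(2 + \frac{1}{3}\right) \left(\left(- \frac{576}{1127}\right) 51\right) = \frac{7}{3} \left(- \frac{29376}{1127}\right) = - \frac{9792}{161}$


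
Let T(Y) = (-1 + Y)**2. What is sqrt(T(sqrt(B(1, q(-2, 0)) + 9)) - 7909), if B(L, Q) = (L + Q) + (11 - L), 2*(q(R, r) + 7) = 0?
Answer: sqrt(-7909 + (1 - sqrt(13))**2) ≈ 88.894*I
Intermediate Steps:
q(R, r) = -7 (q(R, r) = -7 + (1/2)*0 = -7 + 0 = -7)
B(L, Q) = 11 + Q
sqrt(T(sqrt(B(1, q(-2, 0)) + 9)) - 7909) = sqrt((-1 + sqrt((11 - 7) + 9))**2 - 7909) = sqrt((-1 + sqrt(4 + 9))**2 - 7909) = sqrt((-1 + sqrt(13))**2 - 7909) = sqrt(-7909 + (-1 + sqrt(13))**2)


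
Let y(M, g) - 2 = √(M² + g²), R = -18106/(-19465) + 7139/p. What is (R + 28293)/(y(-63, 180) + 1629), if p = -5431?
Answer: 2439109381724813/138686318180840 - 13459217924907*√449/138686318180840 ≈ 15.531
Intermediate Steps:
R = -40626949/105714415 (R = -18106/(-19465) + 7139/(-5431) = -18106*(-1/19465) + 7139*(-1/5431) = 18106/19465 - 7139/5431 = -40626949/105714415 ≈ -0.38431)
y(M, g) = 2 + √(M² + g²)
(R + 28293)/(y(-63, 180) + 1629) = (-40626949/105714415 + 28293)/((2 + √((-63)² + 180²)) + 1629) = 2990937316646/(105714415*((2 + √(3969 + 32400)) + 1629)) = 2990937316646/(105714415*((2 + √36369) + 1629)) = 2990937316646/(105714415*((2 + 9*√449) + 1629)) = 2990937316646/(105714415*(1631 + 9*√449))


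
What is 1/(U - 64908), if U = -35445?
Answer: -1/100353 ≈ -9.9648e-6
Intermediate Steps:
1/(U - 64908) = 1/(-35445 - 64908) = 1/(-100353) = -1/100353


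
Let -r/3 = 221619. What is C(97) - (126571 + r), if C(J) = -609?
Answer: 537677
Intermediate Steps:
r = -664857 (r = -3*221619 = -664857)
C(97) - (126571 + r) = -609 - (126571 - 664857) = -609 - 1*(-538286) = -609 + 538286 = 537677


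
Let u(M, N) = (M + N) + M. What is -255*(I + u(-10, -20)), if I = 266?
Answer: -57630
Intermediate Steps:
u(M, N) = N + 2*M
-255*(I + u(-10, -20)) = -255*(266 + (-20 + 2*(-10))) = -255*(266 + (-20 - 20)) = -255*(266 - 40) = -255*226 = -57630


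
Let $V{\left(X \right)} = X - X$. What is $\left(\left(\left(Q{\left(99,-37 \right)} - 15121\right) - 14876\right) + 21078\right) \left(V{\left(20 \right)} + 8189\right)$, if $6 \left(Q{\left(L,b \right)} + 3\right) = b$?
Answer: $- \frac{438676541}{6} \approx -7.3113 \cdot 10^{7}$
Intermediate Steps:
$Q{\left(L,b \right)} = -3 + \frac{b}{6}$
$V{\left(X \right)} = 0$
$\left(\left(\left(Q{\left(99,-37 \right)} - 15121\right) - 14876\right) + 21078\right) \left(V{\left(20 \right)} + 8189\right) = \left(\left(\left(\left(-3 + \frac{1}{6} \left(-37\right)\right) - 15121\right) - 14876\right) + 21078\right) \left(0 + 8189\right) = \left(\left(\left(\left(-3 - \frac{37}{6}\right) - 15121\right) - 14876\right) + 21078\right) 8189 = \left(\left(\left(- \frac{55}{6} - 15121\right) - 14876\right) + 21078\right) 8189 = \left(\left(- \frac{90781}{6} - 14876\right) + 21078\right) 8189 = \left(- \frac{180037}{6} + 21078\right) 8189 = \left(- \frac{53569}{6}\right) 8189 = - \frac{438676541}{6}$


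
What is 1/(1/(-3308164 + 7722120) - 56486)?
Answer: -4413956/249326718615 ≈ -1.7704e-5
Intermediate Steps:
1/(1/(-3308164 + 7722120) - 56486) = 1/(1/4413956 - 56486) = 1/(-249326718615/4413956) = -4413956/249326718615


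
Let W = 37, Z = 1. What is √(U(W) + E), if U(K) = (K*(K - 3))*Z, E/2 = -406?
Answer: √446 ≈ 21.119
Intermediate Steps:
E = -812 (E = 2*(-406) = -812)
U(K) = K*(-3 + K) (U(K) = (K*(K - 3))*1 = (K*(-3 + K))*1 = K*(-3 + K))
√(U(W) + E) = √(37*(-3 + 37) - 812) = √(37*34 - 812) = √(1258 - 812) = √446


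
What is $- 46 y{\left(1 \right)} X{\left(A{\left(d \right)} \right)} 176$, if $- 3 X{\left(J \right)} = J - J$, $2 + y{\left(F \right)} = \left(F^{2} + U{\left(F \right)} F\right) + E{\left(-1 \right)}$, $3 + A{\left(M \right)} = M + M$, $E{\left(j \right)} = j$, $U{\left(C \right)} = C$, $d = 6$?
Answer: $0$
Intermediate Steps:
$A{\left(M \right)} = -3 + 2 M$ ($A{\left(M \right)} = -3 + \left(M + M\right) = -3 + 2 M$)
$y{\left(F \right)} = -3 + 2 F^{2}$ ($y{\left(F \right)} = -2 - \left(1 - F^{2} - F F\right) = -2 + \left(\left(F^{2} + F^{2}\right) - 1\right) = -2 + \left(2 F^{2} - 1\right) = -2 + \left(-1 + 2 F^{2}\right) = -3 + 2 F^{2}$)
$X{\left(J \right)} = 0$ ($X{\left(J \right)} = - \frac{J - J}{3} = \left(- \frac{1}{3}\right) 0 = 0$)
$- 46 y{\left(1 \right)} X{\left(A{\left(d \right)} \right)} 176 = - 46 \left(-3 + 2 \cdot 1^{2}\right) 0 \cdot 176 = - 46 \left(-3 + 2 \cdot 1\right) 0 \cdot 176 = - 46 \left(-3 + 2\right) 0 \cdot 176 = - 46 \left(\left(-1\right) 0\right) 176 = \left(-46\right) 0 \cdot 176 = 0 \cdot 176 = 0$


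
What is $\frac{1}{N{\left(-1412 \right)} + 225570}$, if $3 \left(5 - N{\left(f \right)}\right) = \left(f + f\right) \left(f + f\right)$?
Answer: $- \frac{3}{7298251} \approx -4.1106 \cdot 10^{-7}$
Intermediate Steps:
$N{\left(f \right)} = 5 - \frac{4 f^{2}}{3}$ ($N{\left(f \right)} = 5 - \frac{\left(f + f\right) \left(f + f\right)}{3} = 5 - \frac{2 f 2 f}{3} = 5 - \frac{4 f^{2}}{3}$)
$\frac{1}{N{\left(-1412 \right)} + 225570} = \frac{1}{\left(5 - \frac{4 \left(-1412\right)^{2}}{3}\right) + 225570} = \frac{1}{\left(5 - \frac{7974976}{3}\right) + 225570} = \frac{1}{- \frac{7974961}{3} + 225570} = \frac{1}{- \frac{7298251}{3}} = - \frac{3}{7298251}$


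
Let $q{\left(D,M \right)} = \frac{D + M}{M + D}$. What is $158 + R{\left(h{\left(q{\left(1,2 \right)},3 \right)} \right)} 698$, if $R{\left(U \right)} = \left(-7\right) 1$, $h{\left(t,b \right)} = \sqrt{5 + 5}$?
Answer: $-4728$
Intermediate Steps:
$q{\left(D,M \right)} = 1$ ($q{\left(D,M \right)} = \frac{D + M}{D + M} = 1$)
$h{\left(t,b \right)} = \sqrt{10}$
$R{\left(U \right)} = -7$
$158 + R{\left(h{\left(q{\left(1,2 \right)},3 \right)} \right)} 698 = 158 - 4886 = -4728$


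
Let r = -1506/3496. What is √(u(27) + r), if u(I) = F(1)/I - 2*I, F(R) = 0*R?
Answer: I*√41578365/874 ≈ 7.3777*I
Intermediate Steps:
F(R) = 0
r = -753/1748 (r = -1506*1/3496 = -753/1748 ≈ -0.43078)
u(I) = -2*I (u(I) = 0/I - 2*I = 0 - 2*I = -2*I)
√(u(27) + r) = √(-2*27 - 753/1748) = √(-54 - 753/1748) = √(-95145/1748) = I*√41578365/874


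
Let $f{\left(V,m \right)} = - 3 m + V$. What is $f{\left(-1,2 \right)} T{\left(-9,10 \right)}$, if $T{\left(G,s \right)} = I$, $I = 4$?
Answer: $-28$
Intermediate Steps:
$T{\left(G,s \right)} = 4$
$f{\left(V,m \right)} = V - 3 m$
$f{\left(-1,2 \right)} T{\left(-9,10 \right)} = \left(-1 - 6\right) 4 = \left(-7\right) 4 = -28$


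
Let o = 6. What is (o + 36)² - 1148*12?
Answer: -12012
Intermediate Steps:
(o + 36)² - 1148*12 = (6 + 36)² - 1148*12 = 42² - 1*13776 = 1764 - 13776 = -12012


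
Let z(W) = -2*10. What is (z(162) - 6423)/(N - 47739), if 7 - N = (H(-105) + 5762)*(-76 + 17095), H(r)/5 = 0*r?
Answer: 6443/98111210 ≈ 6.5670e-5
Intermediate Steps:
H(r) = 0 (H(r) = 5*(0*r) = 5*0 = 0)
z(W) = -20
N = -98063471 (N = 7 - (0 + 5762)*(-76 + 17095) = 7 - 5762*17019 = 7 - 1*98063478 = 7 - 98063478 = -98063471)
(z(162) - 6423)/(N - 47739) = (-20 - 6423)/(-98063471 - 47739) = -6443/(-98111210) = -6443*(-1/98111210) = 6443/98111210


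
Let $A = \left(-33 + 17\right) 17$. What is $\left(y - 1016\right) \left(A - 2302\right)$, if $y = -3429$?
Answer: $11441430$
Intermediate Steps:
$A = -272$ ($A = \left(-16\right) 17 = -272$)
$\left(y - 1016\right) \left(A - 2302\right) = \left(-3429 - 1016\right) \left(-272 - 2302\right) = \left(-4445\right) \left(-2574\right) = 11441430$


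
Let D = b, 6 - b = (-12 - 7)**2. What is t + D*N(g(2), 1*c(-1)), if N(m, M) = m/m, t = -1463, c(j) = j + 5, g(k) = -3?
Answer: -1818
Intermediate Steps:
c(j) = 5 + j
b = -355 (b = 6 - (-12 - 7)**2 = 6 - 1*(-19)**2 = 6 - 1*361 = 6 - 361 = -355)
D = -355
N(m, M) = 1
t + D*N(g(2), 1*c(-1)) = -1463 - 355*1 = -1463 - 355 = -1818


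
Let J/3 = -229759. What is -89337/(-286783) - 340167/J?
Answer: 53044017370/65890975297 ≈ 0.80503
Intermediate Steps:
J = -689277 (J = 3*(-229759) = -689277)
-89337/(-286783) - 340167/J = -89337/(-286783) - 340167/(-689277) = -89337*(-1/286783) - 340167*(-1/689277) = 89337/286783 + 113389/229759 = 53044017370/65890975297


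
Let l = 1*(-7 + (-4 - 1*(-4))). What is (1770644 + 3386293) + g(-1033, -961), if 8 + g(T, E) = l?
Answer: 5156922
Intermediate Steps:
l = -7 (l = 1*(-7 + (-4 + 4)) = 1*(-7 + 0) = 1*(-7) = -7)
g(T, E) = -15 (g(T, E) = -8 - 7 = -15)
(1770644 + 3386293) + g(-1033, -961) = (1770644 + 3386293) - 15 = 5156937 - 15 = 5156922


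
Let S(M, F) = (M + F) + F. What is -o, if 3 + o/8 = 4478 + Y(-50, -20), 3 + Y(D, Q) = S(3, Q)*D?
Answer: -50576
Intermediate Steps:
S(M, F) = M + 2*F (S(M, F) = (F + M) + F = M + 2*F)
Y(D, Q) = -3 + D*(3 + 2*Q) (Y(D, Q) = -3 + (3 + 2*Q)*D = -3 + D*(3 + 2*Q))
o = 50576 (o = -24 + 8*(4478 + (-3 - 50*(3 + 2*(-20)))) = -24 + 8*(4478 + (-3 - 50*(3 - 40))) = -24 + 8*(4478 + (-3 - 50*(-37))) = -24 + 8*(4478 + (-3 + 1850)) = -24 + 8*(4478 + 1847) = -24 + 8*6325 = -24 + 50600 = 50576)
-o = -1*50576 = -50576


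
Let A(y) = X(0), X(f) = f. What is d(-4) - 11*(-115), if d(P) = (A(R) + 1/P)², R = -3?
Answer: 20241/16 ≈ 1265.1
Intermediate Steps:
A(y) = 0
d(P) = P⁻² (d(P) = (0 + 1/P)² = (1/P)² = P⁻²)
d(-4) - 11*(-115) = (-4)⁻² - 11*(-115) = 1/16 + 1265 = 20241/16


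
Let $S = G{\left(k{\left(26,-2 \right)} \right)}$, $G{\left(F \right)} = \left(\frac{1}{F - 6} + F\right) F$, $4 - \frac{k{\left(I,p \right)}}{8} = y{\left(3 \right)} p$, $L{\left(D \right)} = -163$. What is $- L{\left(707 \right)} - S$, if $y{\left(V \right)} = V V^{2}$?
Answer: $- \frac{49265689}{229} \approx -2.1513 \cdot 10^{5}$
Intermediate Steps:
$y{\left(V \right)} = V^{3}$
$k{\left(I,p \right)} = 32 - 216 p$ ($k{\left(I,p \right)} = 32 - 8 \cdot 3^{3} p = 32 - 8 \cdot 27 p = 32 - 216 p$)
$G{\left(F \right)} = F \left(F + \frac{1}{-6 + F}\right)$ ($G{\left(F \right)} = \left(\frac{1}{-6 + F} + F\right) F = \left(F + \frac{1}{-6 + F}\right) F = F \left(F + \frac{1}{-6 + F}\right)$)
$S = \frac{49303016}{229}$ ($S = \frac{\left(32 - -432\right) \left(1 + \left(32 - -432\right)^{2} - 6 \left(32 - -432\right)\right)}{-6 + \left(32 - -432\right)} = \frac{\left(32 + 432\right) \left(1 + \left(32 + 432\right)^{2} - 6 \left(32 + 432\right)\right)}{-6 + \left(32 + 432\right)} = \frac{464 \left(1 + 464^{2} - 2784\right)}{-6 + 464} = \frac{464 \left(1 + 215296 - 2784\right)}{458} = 464 \cdot \frac{1}{458} \cdot 212513 = \frac{49303016}{229} \approx 2.153 \cdot 10^{5}$)
$- L{\left(707 \right)} - S = \left(-1\right) \left(-163\right) - \frac{49303016}{229} = 163 - \frac{49303016}{229} = - \frac{49265689}{229}$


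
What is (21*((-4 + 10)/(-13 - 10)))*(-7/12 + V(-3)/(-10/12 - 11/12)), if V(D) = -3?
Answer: -285/46 ≈ -6.1956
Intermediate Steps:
(21*((-4 + 10)/(-13 - 10)))*(-7/12 + V(-3)/(-10/12 - 11/12)) = (21*((-4 + 10)/(-13 - 10)))*(-7/12 - 3/(-10/12 - 11/12)) = (21*(6/(-23)))*(-7*1/12 - 3/(-10*1/12 - 11*1/12)) = (21*(6*(-1/23)))*(-7/12 - 3/(-⅚ - 11/12)) = (21*(-6/23))*(-7/12 - 3/(-7/4)) = -126*(-7/12 - 3*(-4/7))/23 = -126*(-7/12 + 12/7)/23 = -126/23*95/84 = -285/46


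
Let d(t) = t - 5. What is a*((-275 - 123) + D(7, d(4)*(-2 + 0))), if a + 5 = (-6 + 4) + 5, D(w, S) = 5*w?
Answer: 726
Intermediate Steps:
d(t) = -5 + t
a = -2 (a = -5 + ((-6 + 4) + 5) = -5 + (-2 + 5) = -5 + 3 = -2)
a*((-275 - 123) + D(7, d(4)*(-2 + 0))) = -2*((-275 - 123) + 5*7) = -2*(-398 + 35) = -2*(-363) = 726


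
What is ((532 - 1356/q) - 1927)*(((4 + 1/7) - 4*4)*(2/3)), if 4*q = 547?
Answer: 42523058/3829 ≈ 11106.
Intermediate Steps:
q = 547/4 (q = (¼)*547 = 547/4 ≈ 136.75)
((532 - 1356/q) - 1927)*(((4 + 1/7) - 4*4)*(2/3)) = ((532 - 1356/547/4) - 1927)*(((4 + 1/7) - 4*4)*(2/3)) = ((532 - 1356*4/547) - 1927)*(((4 + ⅐) - 16)*(2*(⅓))) = ((532 - 5424/547) - 1927)*((29/7 - 16)*(⅔)) = (285580/547 - 1927)*(-83/7*⅔) = -768489/547*(-166/21) = 42523058/3829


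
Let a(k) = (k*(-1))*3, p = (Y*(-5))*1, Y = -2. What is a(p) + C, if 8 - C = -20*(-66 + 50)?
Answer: -342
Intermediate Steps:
p = 10 (p = -2*(-5)*1 = 10*1 = 10)
a(k) = -3*k (a(k) = -k*3 = -3*k)
C = -312 (C = 8 - (-20)*(-66 + 50) = 8 - (-20)*(-16) = 8 - 1*320 = 8 - 320 = -312)
a(p) + C = -3*10 - 312 = -30 - 312 = -342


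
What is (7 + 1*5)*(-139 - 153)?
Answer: -3504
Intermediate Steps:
(7 + 1*5)*(-139 - 153) = (7 + 5)*(-292) = 12*(-292) = -3504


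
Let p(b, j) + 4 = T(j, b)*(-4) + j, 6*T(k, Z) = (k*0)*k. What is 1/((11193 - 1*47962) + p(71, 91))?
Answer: -1/36682 ≈ -2.7261e-5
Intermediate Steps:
T(k, Z) = 0 (T(k, Z) = ((k*0)*k)/6 = (0*k)/6 = (⅙)*0 = 0)
p(b, j) = -4 + j (p(b, j) = -4 + (0*(-4) + j) = -4 + (0 + j) = -4 + j)
1/((11193 - 1*47962) + p(71, 91)) = 1/((11193 - 1*47962) + (-4 + 91)) = 1/((11193 - 47962) + 87) = 1/(-36769 + 87) = 1/(-36682) = -1/36682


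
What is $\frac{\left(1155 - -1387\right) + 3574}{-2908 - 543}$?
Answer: $- \frac{6116}{3451} \approx -1.7722$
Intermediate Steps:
$\frac{\left(1155 - -1387\right) + 3574}{-2908 - 543} = \frac{\left(1155 + 1387\right) + 3574}{-3451} = \left(2542 + 3574\right) \left(- \frac{1}{3451}\right) = 6116 \left(- \frac{1}{3451}\right) = - \frac{6116}{3451}$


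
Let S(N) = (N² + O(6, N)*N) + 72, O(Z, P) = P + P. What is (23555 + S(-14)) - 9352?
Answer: 14863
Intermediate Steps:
O(Z, P) = 2*P
S(N) = 72 + 3*N² (S(N) = (N² + (2*N)*N) + 72 = (N² + 2*N²) + 72 = 3*N² + 72 = 72 + 3*N²)
(23555 + S(-14)) - 9352 = (23555 + (72 + 3*(-14)²)) - 9352 = (23555 + (72 + 3*196)) - 9352 = (23555 + (72 + 588)) - 9352 = (23555 + 660) - 9352 = 24215 - 9352 = 14863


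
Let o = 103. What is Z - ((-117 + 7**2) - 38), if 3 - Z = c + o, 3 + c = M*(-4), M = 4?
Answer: 25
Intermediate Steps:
c = -19 (c = -3 + 4*(-4) = -3 - 16 = -19)
Z = -81 (Z = 3 - (-19 + 103) = 3 - 1*84 = 3 - 84 = -81)
Z - ((-117 + 7**2) - 38) = -81 - ((-117 + 7**2) - 38) = -81 - ((-117 + 49) - 38) = -81 - (-68 - 38) = -81 - 1*(-106) = -81 + 106 = 25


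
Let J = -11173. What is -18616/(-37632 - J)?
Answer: 18616/26459 ≈ 0.70358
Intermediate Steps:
-18616/(-37632 - J) = -18616/(-37632 - 1*(-11173)) = -18616/(-37632 + 11173) = -18616/(-26459) = -18616*(-1/26459) = 18616/26459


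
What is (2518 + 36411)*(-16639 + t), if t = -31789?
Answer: -1885253612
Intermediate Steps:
(2518 + 36411)*(-16639 + t) = (2518 + 36411)*(-16639 - 31789) = 38929*(-48428) = -1885253612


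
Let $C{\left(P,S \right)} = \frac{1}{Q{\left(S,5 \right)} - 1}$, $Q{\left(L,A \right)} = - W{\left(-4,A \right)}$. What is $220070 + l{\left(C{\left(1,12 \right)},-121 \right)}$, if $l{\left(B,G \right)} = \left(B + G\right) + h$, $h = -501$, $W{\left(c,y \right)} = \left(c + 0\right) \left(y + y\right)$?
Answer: $\frac{8558473}{39} \approx 2.1945 \cdot 10^{5}$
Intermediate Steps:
$W{\left(c,y \right)} = 2 c y$ ($W{\left(c,y \right)} = c 2 y = 2 c y$)
$Q{\left(L,A \right)} = 8 A$ ($Q{\left(L,A \right)} = - 2 \left(-4\right) A = - \left(-8\right) A = 8 A$)
$C{\left(P,S \right)} = \frac{1}{39}$ ($C{\left(P,S \right)} = \frac{1}{8 \cdot 5 - 1} = \frac{1}{40 - 1} = \frac{1}{39}$)
$l{\left(B,G \right)} = -501 + B + G$ ($l{\left(B,G \right)} = \left(B + G\right) - 501 = -501 + B + G$)
$220070 + l{\left(C{\left(1,12 \right)},-121 \right)} = 220070 - \frac{24257}{39} = \frac{8558473}{39}$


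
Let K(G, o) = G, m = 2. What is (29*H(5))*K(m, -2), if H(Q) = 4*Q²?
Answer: 5800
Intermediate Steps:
(29*H(5))*K(m, -2) = (29*(4*5²))*2 = (29*(4*25))*2 = (29*100)*2 = 2900*2 = 5800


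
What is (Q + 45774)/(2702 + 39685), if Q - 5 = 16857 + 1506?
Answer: 64142/42387 ≈ 1.5132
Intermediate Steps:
Q = 18368 (Q = 5 + (16857 + 1506) = 5 + 18363 = 18368)
(Q + 45774)/(2702 + 39685) = (18368 + 45774)/(2702 + 39685) = 64142/42387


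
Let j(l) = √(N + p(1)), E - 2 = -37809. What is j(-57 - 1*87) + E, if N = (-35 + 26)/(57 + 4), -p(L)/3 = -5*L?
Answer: -37807 + √55266/61 ≈ -37803.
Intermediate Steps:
p(L) = 15*L (p(L) = -(-15)*L = 15*L)
N = -9/61 ≈ -0.14754
E = -37807 (E = 2 - 37809 = -37807)
j(l) = √55266/61 (j(l) = √(-9/61 + 15*1) = √(-9/61 + 15) = √(906/61) = √55266/61)
j(-57 - 1*87) + E = √55266/61 - 37807 = -37807 + √55266/61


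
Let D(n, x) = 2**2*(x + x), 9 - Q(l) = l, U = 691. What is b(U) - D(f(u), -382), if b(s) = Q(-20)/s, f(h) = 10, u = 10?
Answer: 2111725/691 ≈ 3056.0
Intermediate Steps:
Q(l) = 9 - l
b(s) = 29/s (b(s) = (9 - 1*(-20))/s = (9 + 20)/s = 29/s)
D(n, x) = 8*x (D(n, x) = 4*(2*x) = 8*x)
b(U) - D(f(u), -382) = 29/691 - 8*(-382) = 29*(1/691) - 1*(-3056) = 29/691 + 3056 = 2111725/691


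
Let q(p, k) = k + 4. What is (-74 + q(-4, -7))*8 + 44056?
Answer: 43440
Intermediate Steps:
q(p, k) = 4 + k
(-74 + q(-4, -7))*8 + 44056 = (-74 + (4 - 7))*8 + 44056 = (-74 - 3)*8 + 44056 = -77*8 + 44056 = -616 + 44056 = 43440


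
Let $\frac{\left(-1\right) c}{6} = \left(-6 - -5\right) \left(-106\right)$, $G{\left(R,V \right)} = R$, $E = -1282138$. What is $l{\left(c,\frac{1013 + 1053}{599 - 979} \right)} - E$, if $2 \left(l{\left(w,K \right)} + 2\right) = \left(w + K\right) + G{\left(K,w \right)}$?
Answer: $\frac{243544387}{190} \approx 1.2818 \cdot 10^{6}$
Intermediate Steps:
$c = -636$ ($c = - 6 \left(-6 - -5\right) \left(-106\right) = - 6 \left(-6 + 5\right) \left(-106\right) = - 6 \left(\left(-1\right) \left(-106\right)\right) = \left(-6\right) 106 = -636$)
$l{\left(w,K \right)} = -2 + K + \frac{w}{2}$ ($l{\left(w,K \right)} = -2 + \frac{\left(w + K\right) + K}{2} = -2 + \frac{\left(K + w\right) + K}{2} = -2 + \frac{w + 2 K}{2} = -2 + \left(K + \frac{w}{2}\right) = -2 + K + \frac{w}{2}$)
$l{\left(c,\frac{1013 + 1053}{599 - 979} \right)} - E = \left(-2 + \frac{1013 + 1053}{599 - 979} + \frac{1}{2} \left(-636\right)\right) - -1282138 = \left(-2 + \frac{2066}{-380} - 318\right) + 1282138 = \left(-2 + 2066 \left(- \frac{1}{380}\right) - 318\right) + 1282138 = \left(-2 - \frac{1033}{190} - 318\right) + 1282138 = - \frac{61833}{190} + 1282138 = \frac{243544387}{190}$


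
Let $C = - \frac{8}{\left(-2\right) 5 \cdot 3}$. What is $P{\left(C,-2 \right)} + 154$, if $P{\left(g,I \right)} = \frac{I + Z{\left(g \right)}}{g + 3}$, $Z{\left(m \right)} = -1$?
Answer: $\frac{7501}{49} \approx 153.08$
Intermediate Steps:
$C = \frac{4}{15}$ ($C = - \frac{8}{\left(-10\right) 3} = - \frac{8}{-30} = \left(-8\right) \left(- \frac{1}{30}\right) = \frac{4}{15} \approx 0.26667$)
$P{\left(g,I \right)} = \frac{-1 + I}{3 + g}$ ($P{\left(g,I \right)} = \frac{I - 1}{g + 3} = \frac{-1 + I}{3 + g}$)
$P{\left(C,-2 \right)} + 154 = \frac{-1 - 2}{3 + \frac{4}{15}} + 154 = \frac{1}{\frac{49}{15}} \left(-3\right) + 154 = \frac{15}{49} \left(-3\right) + 154 = - \frac{45}{49} + 154 = \frac{7501}{49}$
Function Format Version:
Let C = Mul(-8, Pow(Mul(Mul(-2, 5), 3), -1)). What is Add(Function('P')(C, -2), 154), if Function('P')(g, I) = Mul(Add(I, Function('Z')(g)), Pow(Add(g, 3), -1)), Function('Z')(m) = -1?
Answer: Rational(7501, 49) ≈ 153.08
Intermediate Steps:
C = Rational(4, 15) (C = Mul(-8, Pow(Mul(-10, 3), -1)) = Mul(-8, Pow(-30, -1)) = Mul(-8, Rational(-1, 30)) = Rational(4, 15) ≈ 0.26667)
Function('P')(g, I) = Mul(Pow(Add(3, g), -1), Add(-1, I)) (Function('P')(g, I) = Mul(Add(I, -1), Pow(Add(g, 3), -1)) = Mul(Add(-1, I), Pow(Add(3, g), -1)) = Mul(Pow(Add(3, g), -1), Add(-1, I)))
Add(Function('P')(C, -2), 154) = Add(Mul(Pow(Add(3, Rational(4, 15)), -1), Add(-1, -2)), 154) = Add(Mul(Pow(Rational(49, 15), -1), -3), 154) = Add(Mul(Rational(15, 49), -3), 154) = Add(Rational(-45, 49), 154) = Rational(7501, 49)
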